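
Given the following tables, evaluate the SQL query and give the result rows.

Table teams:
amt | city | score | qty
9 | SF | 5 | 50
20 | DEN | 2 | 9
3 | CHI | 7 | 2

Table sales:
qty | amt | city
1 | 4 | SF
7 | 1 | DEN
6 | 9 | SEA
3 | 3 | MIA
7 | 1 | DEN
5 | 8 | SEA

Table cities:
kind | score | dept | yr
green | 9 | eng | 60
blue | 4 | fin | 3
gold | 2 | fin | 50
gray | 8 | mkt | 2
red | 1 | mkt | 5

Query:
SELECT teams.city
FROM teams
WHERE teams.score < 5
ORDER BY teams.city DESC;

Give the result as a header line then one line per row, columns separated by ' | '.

After WHERE (1 rows):
teams.amt | teams.city | teams.score | teams.qty
20 | DEN | 2 | 9
After SELECT (1 rows):
teams.city
DEN
After ORDER BY (1 rows):
teams.city
DEN

== RESULT ==
teams.city
DEN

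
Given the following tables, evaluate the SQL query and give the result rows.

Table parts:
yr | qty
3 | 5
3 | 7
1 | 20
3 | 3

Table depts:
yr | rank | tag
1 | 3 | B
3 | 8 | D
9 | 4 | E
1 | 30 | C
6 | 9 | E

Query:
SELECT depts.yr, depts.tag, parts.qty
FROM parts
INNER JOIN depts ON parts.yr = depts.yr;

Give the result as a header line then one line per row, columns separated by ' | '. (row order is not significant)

After JOIN depts (5 rows):
parts.yr | parts.qty | depts.yr | depts.rank | depts.tag
3 | 5 | 3 | 8 | D
3 | 7 | 3 | 8 | D
1 | 20 | 1 | 3 | B
1 | 20 | 1 | 30 | C
3 | 3 | 3 | 8 | D
After SELECT (5 rows):
depts.yr | depts.tag | parts.qty
3 | D | 5
3 | D | 7
1 | B | 20
1 | C | 20
3 | D | 3

== RESULT ==
depts.yr | depts.tag | parts.qty
3 | D | 5
3 | D | 7
1 | B | 20
1 | C | 20
3 | D | 3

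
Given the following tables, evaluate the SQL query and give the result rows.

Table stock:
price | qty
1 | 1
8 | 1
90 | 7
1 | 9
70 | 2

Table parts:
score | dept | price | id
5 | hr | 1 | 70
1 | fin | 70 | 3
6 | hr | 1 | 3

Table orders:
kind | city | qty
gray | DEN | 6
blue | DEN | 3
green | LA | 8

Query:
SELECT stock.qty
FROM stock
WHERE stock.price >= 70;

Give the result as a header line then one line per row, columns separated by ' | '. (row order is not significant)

After WHERE (2 rows):
stock.price | stock.qty
90 | 7
70 | 2
After SELECT (2 rows):
stock.qty
7
2

== RESULT ==
stock.qty
7
2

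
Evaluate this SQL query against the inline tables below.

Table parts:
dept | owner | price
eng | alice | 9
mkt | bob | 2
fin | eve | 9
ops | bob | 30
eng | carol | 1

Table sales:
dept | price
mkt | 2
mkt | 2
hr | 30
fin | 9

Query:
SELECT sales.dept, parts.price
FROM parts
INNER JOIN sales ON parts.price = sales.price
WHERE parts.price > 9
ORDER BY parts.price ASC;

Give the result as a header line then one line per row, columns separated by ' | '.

== RESULT ==
sales.dept | parts.price
hr | 30

Derivation:
After JOIN sales (5 rows):
parts.dept | parts.owner | parts.price | sales.dept | sales.price
eng | alice | 9 | fin | 9
mkt | bob | 2 | mkt | 2
mkt | bob | 2 | mkt | 2
fin | eve | 9 | fin | 9
ops | bob | 30 | hr | 30
After WHERE (1 rows):
parts.dept | parts.owner | parts.price | sales.dept | sales.price
ops | bob | 30 | hr | 30
After SELECT (1 rows):
sales.dept | parts.price
hr | 30
After ORDER BY (1 rows):
sales.dept | parts.price
hr | 30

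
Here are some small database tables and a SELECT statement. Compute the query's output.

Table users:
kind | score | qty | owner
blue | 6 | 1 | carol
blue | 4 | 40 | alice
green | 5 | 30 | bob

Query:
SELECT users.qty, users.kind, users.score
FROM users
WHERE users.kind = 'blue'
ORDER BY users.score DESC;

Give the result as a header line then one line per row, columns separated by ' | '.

After WHERE (2 rows):
users.kind | users.score | users.qty | users.owner
blue | 6 | 1 | carol
blue | 4 | 40 | alice
After SELECT (2 rows):
users.qty | users.kind | users.score
1 | blue | 6
40 | blue | 4
After ORDER BY (2 rows):
users.qty | users.kind | users.score
1 | blue | 6
40 | blue | 4

== RESULT ==
users.qty | users.kind | users.score
1 | blue | 6
40 | blue | 4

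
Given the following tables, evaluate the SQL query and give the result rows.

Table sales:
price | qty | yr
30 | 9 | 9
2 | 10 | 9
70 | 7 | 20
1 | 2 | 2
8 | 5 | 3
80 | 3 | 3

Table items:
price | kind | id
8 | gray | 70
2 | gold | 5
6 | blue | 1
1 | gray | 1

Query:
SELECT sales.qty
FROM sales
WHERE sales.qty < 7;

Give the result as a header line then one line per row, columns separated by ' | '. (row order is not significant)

After WHERE (3 rows):
sales.price | sales.qty | sales.yr
1 | 2 | 2
8 | 5 | 3
80 | 3 | 3
After SELECT (3 rows):
sales.qty
2
5
3

== RESULT ==
sales.qty
2
5
3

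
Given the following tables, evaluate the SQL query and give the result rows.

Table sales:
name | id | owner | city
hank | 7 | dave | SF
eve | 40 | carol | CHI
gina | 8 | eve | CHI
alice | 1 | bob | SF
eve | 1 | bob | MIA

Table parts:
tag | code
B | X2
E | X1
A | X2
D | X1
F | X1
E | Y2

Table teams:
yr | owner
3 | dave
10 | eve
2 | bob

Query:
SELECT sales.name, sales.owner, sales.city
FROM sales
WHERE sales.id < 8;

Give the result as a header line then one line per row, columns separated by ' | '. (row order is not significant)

After WHERE (3 rows):
sales.name | sales.id | sales.owner | sales.city
hank | 7 | dave | SF
alice | 1 | bob | SF
eve | 1 | bob | MIA
After SELECT (3 rows):
sales.name | sales.owner | sales.city
hank | dave | SF
alice | bob | SF
eve | bob | MIA

== RESULT ==
sales.name | sales.owner | sales.city
hank | dave | SF
alice | bob | SF
eve | bob | MIA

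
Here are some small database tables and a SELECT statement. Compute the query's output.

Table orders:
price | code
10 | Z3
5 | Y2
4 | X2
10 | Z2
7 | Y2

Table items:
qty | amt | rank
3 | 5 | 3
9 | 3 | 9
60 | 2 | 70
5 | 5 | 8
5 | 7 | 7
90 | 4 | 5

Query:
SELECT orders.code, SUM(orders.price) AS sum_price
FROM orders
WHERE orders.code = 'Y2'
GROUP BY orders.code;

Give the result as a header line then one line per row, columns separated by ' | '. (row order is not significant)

== RESULT ==
orders.code | sum_price
Y2 | 12

Derivation:
After WHERE (2 rows):
orders.price | orders.code
5 | Y2
7 | Y2
After GROUP BY (1 rows):
orders.code | sum_price
Y2 | 12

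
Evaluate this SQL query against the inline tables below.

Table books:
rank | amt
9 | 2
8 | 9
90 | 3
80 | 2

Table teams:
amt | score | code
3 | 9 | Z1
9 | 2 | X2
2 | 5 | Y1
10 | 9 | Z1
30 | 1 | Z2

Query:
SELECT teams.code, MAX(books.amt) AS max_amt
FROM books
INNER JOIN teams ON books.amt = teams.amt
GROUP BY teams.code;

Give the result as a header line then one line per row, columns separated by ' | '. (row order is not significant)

After JOIN teams (4 rows):
books.rank | books.amt | teams.amt | teams.score | teams.code
9 | 2 | 2 | 5 | Y1
8 | 9 | 9 | 2 | X2
90 | 3 | 3 | 9 | Z1
80 | 2 | 2 | 5 | Y1
After GROUP BY (3 rows):
teams.code | max_amt
Y1 | 2
X2 | 9
Z1 | 3

== RESULT ==
teams.code | max_amt
Y1 | 2
X2 | 9
Z1 | 3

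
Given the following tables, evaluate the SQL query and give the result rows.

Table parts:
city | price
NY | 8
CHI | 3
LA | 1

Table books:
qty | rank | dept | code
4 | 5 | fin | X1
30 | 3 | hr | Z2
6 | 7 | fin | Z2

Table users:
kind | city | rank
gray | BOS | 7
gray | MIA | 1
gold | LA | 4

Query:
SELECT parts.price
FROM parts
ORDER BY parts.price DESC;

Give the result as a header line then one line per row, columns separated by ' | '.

== RESULT ==
parts.price
8
3
1

Derivation:
After SELECT (3 rows):
parts.price
8
3
1
After ORDER BY (3 rows):
parts.price
8
3
1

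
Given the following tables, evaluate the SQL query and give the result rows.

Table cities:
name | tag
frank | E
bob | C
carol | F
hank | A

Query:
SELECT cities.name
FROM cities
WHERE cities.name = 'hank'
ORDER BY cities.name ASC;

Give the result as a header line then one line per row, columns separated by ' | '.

== RESULT ==
cities.name
hank

Derivation:
After WHERE (1 rows):
cities.name | cities.tag
hank | A
After SELECT (1 rows):
cities.name
hank
After ORDER BY (1 rows):
cities.name
hank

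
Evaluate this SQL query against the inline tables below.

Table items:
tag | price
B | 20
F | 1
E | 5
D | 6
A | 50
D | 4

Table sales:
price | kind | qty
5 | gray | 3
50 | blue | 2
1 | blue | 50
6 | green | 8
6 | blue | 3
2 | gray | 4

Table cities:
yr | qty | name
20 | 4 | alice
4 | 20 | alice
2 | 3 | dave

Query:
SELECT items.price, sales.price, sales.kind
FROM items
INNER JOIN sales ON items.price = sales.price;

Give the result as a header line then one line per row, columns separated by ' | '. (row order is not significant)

== RESULT ==
items.price | sales.price | sales.kind
1 | 1 | blue
5 | 5 | gray
6 | 6 | green
6 | 6 | blue
50 | 50 | blue

Derivation:
After JOIN sales (5 rows):
items.tag | items.price | sales.price | sales.kind | sales.qty
F | 1 | 1 | blue | 50
E | 5 | 5 | gray | 3
D | 6 | 6 | green | 8
D | 6 | 6 | blue | 3
A | 50 | 50 | blue | 2
After SELECT (5 rows):
items.price | sales.price | sales.kind
1 | 1 | blue
5 | 5 | gray
6 | 6 | green
6 | 6 | blue
50 | 50 | blue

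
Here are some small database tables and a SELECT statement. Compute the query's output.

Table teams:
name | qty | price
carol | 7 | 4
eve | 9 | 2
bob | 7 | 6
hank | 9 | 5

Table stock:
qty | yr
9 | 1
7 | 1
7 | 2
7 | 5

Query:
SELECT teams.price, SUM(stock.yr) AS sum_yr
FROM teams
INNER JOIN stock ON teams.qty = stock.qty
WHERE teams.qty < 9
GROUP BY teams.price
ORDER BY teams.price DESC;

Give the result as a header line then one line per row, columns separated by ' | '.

== RESULT ==
teams.price | sum_yr
6 | 8
4 | 8

Derivation:
After JOIN stock (8 rows):
teams.name | teams.qty | teams.price | stock.qty | stock.yr
carol | 7 | 4 | 7 | 1
carol | 7 | 4 | 7 | 2
carol | 7 | 4 | 7 | 5
eve | 9 | 2 | 9 | 1
bob | 7 | 6 | 7 | 1
bob | 7 | 6 | 7 | 2
bob | 7 | 6 | 7 | 5
hank | 9 | 5 | 9 | 1
After WHERE (6 rows):
teams.name | teams.qty | teams.price | stock.qty | stock.yr
carol | 7 | 4 | 7 | 1
carol | 7 | 4 | 7 | 2
carol | 7 | 4 | 7 | 5
bob | 7 | 6 | 7 | 1
bob | 7 | 6 | 7 | 2
bob | 7 | 6 | 7 | 5
After GROUP BY (2 rows):
teams.price | sum_yr
4 | 8
6 | 8
After ORDER BY (2 rows):
teams.price | sum_yr
6 | 8
4 | 8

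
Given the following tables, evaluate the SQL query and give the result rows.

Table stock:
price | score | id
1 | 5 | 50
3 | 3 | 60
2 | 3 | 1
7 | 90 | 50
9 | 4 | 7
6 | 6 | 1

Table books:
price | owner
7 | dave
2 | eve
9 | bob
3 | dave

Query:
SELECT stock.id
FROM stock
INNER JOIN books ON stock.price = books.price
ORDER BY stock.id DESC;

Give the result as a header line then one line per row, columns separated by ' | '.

== RESULT ==
stock.id
60
50
7
1

Derivation:
After JOIN books (4 rows):
stock.price | stock.score | stock.id | books.price | books.owner
3 | 3 | 60 | 3 | dave
2 | 3 | 1 | 2 | eve
7 | 90 | 50 | 7 | dave
9 | 4 | 7 | 9 | bob
After SELECT (4 rows):
stock.id
60
1
50
7
After ORDER BY (4 rows):
stock.id
60
50
7
1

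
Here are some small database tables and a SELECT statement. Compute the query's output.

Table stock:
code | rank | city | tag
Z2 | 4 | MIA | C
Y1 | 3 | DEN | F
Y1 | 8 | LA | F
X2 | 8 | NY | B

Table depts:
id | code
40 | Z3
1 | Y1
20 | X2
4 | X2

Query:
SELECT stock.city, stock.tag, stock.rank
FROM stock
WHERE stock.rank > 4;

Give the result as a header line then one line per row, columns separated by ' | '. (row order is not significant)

After WHERE (2 rows):
stock.code | stock.rank | stock.city | stock.tag
Y1 | 8 | LA | F
X2 | 8 | NY | B
After SELECT (2 rows):
stock.city | stock.tag | stock.rank
LA | F | 8
NY | B | 8

== RESULT ==
stock.city | stock.tag | stock.rank
LA | F | 8
NY | B | 8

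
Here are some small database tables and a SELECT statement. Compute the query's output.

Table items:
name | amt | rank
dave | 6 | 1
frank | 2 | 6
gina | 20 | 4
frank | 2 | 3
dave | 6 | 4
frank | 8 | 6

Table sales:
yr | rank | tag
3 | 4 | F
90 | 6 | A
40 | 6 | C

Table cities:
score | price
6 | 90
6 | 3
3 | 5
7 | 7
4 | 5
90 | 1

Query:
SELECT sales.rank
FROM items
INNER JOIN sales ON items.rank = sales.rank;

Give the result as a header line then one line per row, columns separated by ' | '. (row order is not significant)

After JOIN sales (6 rows):
items.name | items.amt | items.rank | sales.yr | sales.rank | sales.tag
frank | 2 | 6 | 90 | 6 | A
frank | 2 | 6 | 40 | 6 | C
gina | 20 | 4 | 3 | 4 | F
dave | 6 | 4 | 3 | 4 | F
frank | 8 | 6 | 90 | 6 | A
frank | 8 | 6 | 40 | 6 | C
After SELECT (6 rows):
sales.rank
6
6
4
4
6
6

== RESULT ==
sales.rank
6
6
4
4
6
6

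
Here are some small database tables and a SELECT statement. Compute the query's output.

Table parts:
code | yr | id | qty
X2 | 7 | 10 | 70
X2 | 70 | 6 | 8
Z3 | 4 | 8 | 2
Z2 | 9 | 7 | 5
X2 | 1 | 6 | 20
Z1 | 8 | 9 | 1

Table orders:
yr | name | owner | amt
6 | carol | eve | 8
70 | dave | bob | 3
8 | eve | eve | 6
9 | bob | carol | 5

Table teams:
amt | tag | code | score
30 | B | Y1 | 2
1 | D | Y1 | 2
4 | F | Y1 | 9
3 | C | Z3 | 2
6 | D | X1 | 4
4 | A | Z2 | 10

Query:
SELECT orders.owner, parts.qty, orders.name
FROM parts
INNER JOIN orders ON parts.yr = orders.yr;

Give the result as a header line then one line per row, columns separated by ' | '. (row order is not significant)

== RESULT ==
orders.owner | parts.qty | orders.name
bob | 8 | dave
carol | 5 | bob
eve | 1 | eve

Derivation:
After JOIN orders (3 rows):
parts.code | parts.yr | parts.id | parts.qty | orders.yr | orders.name | orders.owner | orders.amt
X2 | 70 | 6 | 8 | 70 | dave | bob | 3
Z2 | 9 | 7 | 5 | 9 | bob | carol | 5
Z1 | 8 | 9 | 1 | 8 | eve | eve | 6
After SELECT (3 rows):
orders.owner | parts.qty | orders.name
bob | 8 | dave
carol | 5 | bob
eve | 1 | eve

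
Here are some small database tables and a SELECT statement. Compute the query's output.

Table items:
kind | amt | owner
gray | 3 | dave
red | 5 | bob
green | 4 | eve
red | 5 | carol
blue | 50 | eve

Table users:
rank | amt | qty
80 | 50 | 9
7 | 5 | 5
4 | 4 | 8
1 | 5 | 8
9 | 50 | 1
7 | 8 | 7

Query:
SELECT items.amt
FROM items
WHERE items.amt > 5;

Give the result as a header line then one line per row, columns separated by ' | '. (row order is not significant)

== RESULT ==
items.amt
50

Derivation:
After WHERE (1 rows):
items.kind | items.amt | items.owner
blue | 50 | eve
After SELECT (1 rows):
items.amt
50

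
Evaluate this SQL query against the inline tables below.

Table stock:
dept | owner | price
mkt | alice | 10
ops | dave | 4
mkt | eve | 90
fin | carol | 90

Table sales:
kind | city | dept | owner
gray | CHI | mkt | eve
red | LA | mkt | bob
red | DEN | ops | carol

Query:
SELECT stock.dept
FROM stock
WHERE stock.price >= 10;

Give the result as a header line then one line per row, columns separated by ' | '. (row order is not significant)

== RESULT ==
stock.dept
mkt
mkt
fin

Derivation:
After WHERE (3 rows):
stock.dept | stock.owner | stock.price
mkt | alice | 10
mkt | eve | 90
fin | carol | 90
After SELECT (3 rows):
stock.dept
mkt
mkt
fin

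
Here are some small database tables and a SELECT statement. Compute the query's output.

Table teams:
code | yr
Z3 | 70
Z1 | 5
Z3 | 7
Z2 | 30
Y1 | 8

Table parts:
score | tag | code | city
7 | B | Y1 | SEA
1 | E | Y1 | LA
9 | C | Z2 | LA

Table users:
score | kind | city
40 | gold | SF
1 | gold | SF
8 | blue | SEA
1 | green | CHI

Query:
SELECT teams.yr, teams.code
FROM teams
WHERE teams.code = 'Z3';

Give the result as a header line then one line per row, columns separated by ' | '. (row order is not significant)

After WHERE (2 rows):
teams.code | teams.yr
Z3 | 70
Z3 | 7
After SELECT (2 rows):
teams.yr | teams.code
70 | Z3
7 | Z3

== RESULT ==
teams.yr | teams.code
70 | Z3
7 | Z3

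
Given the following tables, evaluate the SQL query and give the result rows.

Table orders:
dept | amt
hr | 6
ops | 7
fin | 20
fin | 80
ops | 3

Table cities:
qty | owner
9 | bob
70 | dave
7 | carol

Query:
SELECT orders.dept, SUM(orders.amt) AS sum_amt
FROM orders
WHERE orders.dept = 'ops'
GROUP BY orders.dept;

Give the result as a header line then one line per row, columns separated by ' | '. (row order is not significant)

After WHERE (2 rows):
orders.dept | orders.amt
ops | 7
ops | 3
After GROUP BY (1 rows):
orders.dept | sum_amt
ops | 10

== RESULT ==
orders.dept | sum_amt
ops | 10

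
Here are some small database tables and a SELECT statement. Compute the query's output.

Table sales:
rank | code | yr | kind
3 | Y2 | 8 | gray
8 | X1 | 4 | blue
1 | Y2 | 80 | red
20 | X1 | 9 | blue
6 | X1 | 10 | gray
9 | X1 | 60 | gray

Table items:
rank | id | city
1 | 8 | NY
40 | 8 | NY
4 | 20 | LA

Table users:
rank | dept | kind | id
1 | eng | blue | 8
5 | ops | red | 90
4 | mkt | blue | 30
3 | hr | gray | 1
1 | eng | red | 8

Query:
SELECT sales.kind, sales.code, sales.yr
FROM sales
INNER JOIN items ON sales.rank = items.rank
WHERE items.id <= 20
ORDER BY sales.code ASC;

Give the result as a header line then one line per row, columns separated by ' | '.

After JOIN items (1 rows):
sales.rank | sales.code | sales.yr | sales.kind | items.rank | items.id | items.city
1 | Y2 | 80 | red | 1 | 8 | NY
After WHERE (1 rows):
sales.rank | sales.code | sales.yr | sales.kind | items.rank | items.id | items.city
1 | Y2 | 80 | red | 1 | 8 | NY
After SELECT (1 rows):
sales.kind | sales.code | sales.yr
red | Y2 | 80
After ORDER BY (1 rows):
sales.kind | sales.code | sales.yr
red | Y2 | 80

== RESULT ==
sales.kind | sales.code | sales.yr
red | Y2 | 80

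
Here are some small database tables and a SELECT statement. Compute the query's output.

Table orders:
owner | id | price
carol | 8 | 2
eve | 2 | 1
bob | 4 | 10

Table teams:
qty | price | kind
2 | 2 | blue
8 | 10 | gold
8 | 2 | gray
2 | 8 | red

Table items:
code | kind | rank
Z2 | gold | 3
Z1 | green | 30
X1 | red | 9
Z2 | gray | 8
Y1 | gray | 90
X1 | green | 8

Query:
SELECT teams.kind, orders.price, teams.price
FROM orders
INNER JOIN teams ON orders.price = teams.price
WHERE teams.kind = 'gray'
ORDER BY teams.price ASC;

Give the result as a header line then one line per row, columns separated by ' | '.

After JOIN teams (3 rows):
orders.owner | orders.id | orders.price | teams.qty | teams.price | teams.kind
carol | 8 | 2 | 2 | 2 | blue
carol | 8 | 2 | 8 | 2 | gray
bob | 4 | 10 | 8 | 10 | gold
After WHERE (1 rows):
orders.owner | orders.id | orders.price | teams.qty | teams.price | teams.kind
carol | 8 | 2 | 8 | 2 | gray
After SELECT (1 rows):
teams.kind | orders.price | teams.price
gray | 2 | 2
After ORDER BY (1 rows):
teams.kind | orders.price | teams.price
gray | 2 | 2

== RESULT ==
teams.kind | orders.price | teams.price
gray | 2 | 2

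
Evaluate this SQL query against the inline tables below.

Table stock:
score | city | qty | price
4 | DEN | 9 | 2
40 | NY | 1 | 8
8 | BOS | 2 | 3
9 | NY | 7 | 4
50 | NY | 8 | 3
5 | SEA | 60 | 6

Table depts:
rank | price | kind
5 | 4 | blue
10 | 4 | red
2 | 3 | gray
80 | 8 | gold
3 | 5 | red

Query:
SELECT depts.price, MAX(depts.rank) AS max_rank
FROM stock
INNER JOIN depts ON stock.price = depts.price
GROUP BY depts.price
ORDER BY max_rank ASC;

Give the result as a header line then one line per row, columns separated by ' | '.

After JOIN depts (5 rows):
stock.score | stock.city | stock.qty | stock.price | depts.rank | depts.price | depts.kind
40 | NY | 1 | 8 | 80 | 8 | gold
8 | BOS | 2 | 3 | 2 | 3 | gray
9 | NY | 7 | 4 | 5 | 4 | blue
9 | NY | 7 | 4 | 10 | 4 | red
50 | NY | 8 | 3 | 2 | 3 | gray
After GROUP BY (3 rows):
depts.price | max_rank
8 | 80
3 | 2
4 | 10
After ORDER BY (3 rows):
depts.price | max_rank
3 | 2
4 | 10
8 | 80

== RESULT ==
depts.price | max_rank
3 | 2
4 | 10
8 | 80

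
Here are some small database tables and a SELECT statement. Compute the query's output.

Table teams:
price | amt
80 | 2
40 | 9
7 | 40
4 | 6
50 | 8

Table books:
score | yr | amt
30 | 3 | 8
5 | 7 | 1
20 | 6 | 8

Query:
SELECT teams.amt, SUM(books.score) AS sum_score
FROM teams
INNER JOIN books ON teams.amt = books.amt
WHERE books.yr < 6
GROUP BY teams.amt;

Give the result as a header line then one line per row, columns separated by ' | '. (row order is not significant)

== RESULT ==
teams.amt | sum_score
8 | 30

Derivation:
After JOIN books (2 rows):
teams.price | teams.amt | books.score | books.yr | books.amt
50 | 8 | 30 | 3 | 8
50 | 8 | 20 | 6 | 8
After WHERE (1 rows):
teams.price | teams.amt | books.score | books.yr | books.amt
50 | 8 | 30 | 3 | 8
After GROUP BY (1 rows):
teams.amt | sum_score
8 | 30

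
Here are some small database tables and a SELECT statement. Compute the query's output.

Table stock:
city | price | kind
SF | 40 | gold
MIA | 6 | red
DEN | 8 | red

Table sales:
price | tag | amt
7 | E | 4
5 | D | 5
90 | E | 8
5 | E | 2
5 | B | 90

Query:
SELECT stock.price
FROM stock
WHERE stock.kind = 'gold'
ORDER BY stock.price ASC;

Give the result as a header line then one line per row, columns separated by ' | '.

== RESULT ==
stock.price
40

Derivation:
After WHERE (1 rows):
stock.city | stock.price | stock.kind
SF | 40 | gold
After SELECT (1 rows):
stock.price
40
After ORDER BY (1 rows):
stock.price
40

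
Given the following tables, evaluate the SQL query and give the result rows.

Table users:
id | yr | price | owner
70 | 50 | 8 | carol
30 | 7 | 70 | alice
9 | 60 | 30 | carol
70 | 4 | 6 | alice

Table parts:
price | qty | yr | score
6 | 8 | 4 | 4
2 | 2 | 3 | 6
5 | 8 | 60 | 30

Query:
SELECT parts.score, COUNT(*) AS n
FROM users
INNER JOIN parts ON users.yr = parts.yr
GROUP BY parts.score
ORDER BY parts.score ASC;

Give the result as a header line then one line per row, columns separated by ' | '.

After JOIN parts (2 rows):
users.id | users.yr | users.price | users.owner | parts.price | parts.qty | parts.yr | parts.score
9 | 60 | 30 | carol | 5 | 8 | 60 | 30
70 | 4 | 6 | alice | 6 | 8 | 4 | 4
After GROUP BY (2 rows):
parts.score | n
30 | 1
4 | 1
After ORDER BY (2 rows):
parts.score | n
4 | 1
30 | 1

== RESULT ==
parts.score | n
4 | 1
30 | 1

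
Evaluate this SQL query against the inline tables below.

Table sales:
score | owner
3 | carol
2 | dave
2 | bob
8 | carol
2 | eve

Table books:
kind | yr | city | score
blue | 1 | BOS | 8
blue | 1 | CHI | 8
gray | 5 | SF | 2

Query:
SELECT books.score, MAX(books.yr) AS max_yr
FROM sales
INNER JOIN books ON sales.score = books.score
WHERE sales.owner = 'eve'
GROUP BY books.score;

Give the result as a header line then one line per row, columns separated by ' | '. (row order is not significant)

After JOIN books (5 rows):
sales.score | sales.owner | books.kind | books.yr | books.city | books.score
2 | dave | gray | 5 | SF | 2
2 | bob | gray | 5 | SF | 2
8 | carol | blue | 1 | BOS | 8
8 | carol | blue | 1 | CHI | 8
2 | eve | gray | 5 | SF | 2
After WHERE (1 rows):
sales.score | sales.owner | books.kind | books.yr | books.city | books.score
2 | eve | gray | 5 | SF | 2
After GROUP BY (1 rows):
books.score | max_yr
2 | 5

== RESULT ==
books.score | max_yr
2 | 5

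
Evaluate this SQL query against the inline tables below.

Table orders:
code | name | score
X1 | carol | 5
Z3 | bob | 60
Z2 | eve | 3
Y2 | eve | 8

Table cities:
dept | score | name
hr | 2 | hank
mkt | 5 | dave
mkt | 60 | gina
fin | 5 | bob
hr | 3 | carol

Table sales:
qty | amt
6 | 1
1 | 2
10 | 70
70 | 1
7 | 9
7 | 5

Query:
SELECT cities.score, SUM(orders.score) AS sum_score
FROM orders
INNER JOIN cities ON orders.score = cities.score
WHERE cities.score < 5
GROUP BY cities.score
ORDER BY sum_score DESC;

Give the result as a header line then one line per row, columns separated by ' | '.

== RESULT ==
cities.score | sum_score
3 | 3

Derivation:
After JOIN cities (4 rows):
orders.code | orders.name | orders.score | cities.dept | cities.score | cities.name
X1 | carol | 5 | mkt | 5 | dave
X1 | carol | 5 | fin | 5 | bob
Z3 | bob | 60 | mkt | 60 | gina
Z2 | eve | 3 | hr | 3 | carol
After WHERE (1 rows):
orders.code | orders.name | orders.score | cities.dept | cities.score | cities.name
Z2 | eve | 3 | hr | 3 | carol
After GROUP BY (1 rows):
cities.score | sum_score
3 | 3
After ORDER BY (1 rows):
cities.score | sum_score
3 | 3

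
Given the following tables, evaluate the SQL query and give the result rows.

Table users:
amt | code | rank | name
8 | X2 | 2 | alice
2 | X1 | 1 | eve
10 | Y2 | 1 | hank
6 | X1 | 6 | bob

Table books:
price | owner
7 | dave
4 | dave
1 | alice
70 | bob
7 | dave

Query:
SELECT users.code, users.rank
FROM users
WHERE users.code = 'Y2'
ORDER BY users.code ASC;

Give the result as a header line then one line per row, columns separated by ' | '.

== RESULT ==
users.code | users.rank
Y2 | 1

Derivation:
After WHERE (1 rows):
users.amt | users.code | users.rank | users.name
10 | Y2 | 1 | hank
After SELECT (1 rows):
users.code | users.rank
Y2 | 1
After ORDER BY (1 rows):
users.code | users.rank
Y2 | 1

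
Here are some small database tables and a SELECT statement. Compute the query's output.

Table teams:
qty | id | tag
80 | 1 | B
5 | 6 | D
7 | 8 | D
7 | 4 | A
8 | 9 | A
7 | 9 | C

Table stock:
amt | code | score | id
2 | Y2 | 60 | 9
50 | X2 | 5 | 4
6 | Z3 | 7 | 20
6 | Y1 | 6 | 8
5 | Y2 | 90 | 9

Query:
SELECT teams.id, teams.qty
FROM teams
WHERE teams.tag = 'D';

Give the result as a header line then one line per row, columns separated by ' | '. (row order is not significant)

After WHERE (2 rows):
teams.qty | teams.id | teams.tag
5 | 6 | D
7 | 8 | D
After SELECT (2 rows):
teams.id | teams.qty
6 | 5
8 | 7

== RESULT ==
teams.id | teams.qty
6 | 5
8 | 7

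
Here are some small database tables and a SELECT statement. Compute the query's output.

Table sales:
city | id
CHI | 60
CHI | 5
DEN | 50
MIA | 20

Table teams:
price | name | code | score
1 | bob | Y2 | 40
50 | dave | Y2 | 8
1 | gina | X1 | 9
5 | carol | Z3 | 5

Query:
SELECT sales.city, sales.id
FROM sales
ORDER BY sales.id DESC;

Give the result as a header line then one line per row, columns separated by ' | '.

== RESULT ==
sales.city | sales.id
CHI | 60
DEN | 50
MIA | 20
CHI | 5

Derivation:
After SELECT (4 rows):
sales.city | sales.id
CHI | 60
CHI | 5
DEN | 50
MIA | 20
After ORDER BY (4 rows):
sales.city | sales.id
CHI | 60
DEN | 50
MIA | 20
CHI | 5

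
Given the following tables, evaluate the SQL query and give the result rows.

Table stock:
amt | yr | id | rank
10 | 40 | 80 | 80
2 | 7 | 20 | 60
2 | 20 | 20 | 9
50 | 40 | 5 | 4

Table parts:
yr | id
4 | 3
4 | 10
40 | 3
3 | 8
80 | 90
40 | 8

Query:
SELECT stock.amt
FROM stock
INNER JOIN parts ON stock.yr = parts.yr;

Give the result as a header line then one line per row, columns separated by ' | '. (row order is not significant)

After JOIN parts (4 rows):
stock.amt | stock.yr | stock.id | stock.rank | parts.yr | parts.id
10 | 40 | 80 | 80 | 40 | 3
10 | 40 | 80 | 80 | 40 | 8
50 | 40 | 5 | 4 | 40 | 3
50 | 40 | 5 | 4 | 40 | 8
After SELECT (4 rows):
stock.amt
10
10
50
50

== RESULT ==
stock.amt
10
10
50
50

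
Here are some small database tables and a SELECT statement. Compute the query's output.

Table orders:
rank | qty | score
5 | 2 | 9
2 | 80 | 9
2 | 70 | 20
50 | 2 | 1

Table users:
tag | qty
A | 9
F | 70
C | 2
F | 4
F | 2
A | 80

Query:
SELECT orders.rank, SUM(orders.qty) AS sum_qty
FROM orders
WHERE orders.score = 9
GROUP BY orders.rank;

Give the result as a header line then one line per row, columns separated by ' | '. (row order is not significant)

After WHERE (2 rows):
orders.rank | orders.qty | orders.score
5 | 2 | 9
2 | 80 | 9
After GROUP BY (2 rows):
orders.rank | sum_qty
5 | 2
2 | 80

== RESULT ==
orders.rank | sum_qty
5 | 2
2 | 80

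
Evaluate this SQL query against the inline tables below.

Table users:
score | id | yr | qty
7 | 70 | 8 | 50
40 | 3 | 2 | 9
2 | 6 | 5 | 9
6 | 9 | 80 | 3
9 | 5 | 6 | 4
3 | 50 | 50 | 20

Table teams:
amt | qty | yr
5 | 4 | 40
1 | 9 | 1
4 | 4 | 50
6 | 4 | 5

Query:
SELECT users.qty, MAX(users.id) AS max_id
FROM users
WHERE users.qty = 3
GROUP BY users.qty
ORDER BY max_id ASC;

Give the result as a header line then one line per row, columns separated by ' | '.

== RESULT ==
users.qty | max_id
3 | 9

Derivation:
After WHERE (1 rows):
users.score | users.id | users.yr | users.qty
6 | 9 | 80 | 3
After GROUP BY (1 rows):
users.qty | max_id
3 | 9
After ORDER BY (1 rows):
users.qty | max_id
3 | 9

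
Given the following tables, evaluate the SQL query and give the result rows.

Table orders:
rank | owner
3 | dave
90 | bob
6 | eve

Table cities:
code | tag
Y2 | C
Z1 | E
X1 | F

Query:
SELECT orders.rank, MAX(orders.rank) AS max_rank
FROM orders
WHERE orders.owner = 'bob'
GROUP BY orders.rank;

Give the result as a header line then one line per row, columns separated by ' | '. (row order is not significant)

== RESULT ==
orders.rank | max_rank
90 | 90

Derivation:
After WHERE (1 rows):
orders.rank | orders.owner
90 | bob
After GROUP BY (1 rows):
orders.rank | max_rank
90 | 90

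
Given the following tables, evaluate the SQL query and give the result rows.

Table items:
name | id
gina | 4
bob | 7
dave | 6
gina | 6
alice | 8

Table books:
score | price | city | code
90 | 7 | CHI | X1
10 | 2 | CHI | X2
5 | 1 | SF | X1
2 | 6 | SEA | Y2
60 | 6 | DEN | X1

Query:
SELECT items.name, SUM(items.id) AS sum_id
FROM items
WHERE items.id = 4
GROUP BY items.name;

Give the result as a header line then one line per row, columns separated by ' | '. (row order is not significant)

After WHERE (1 rows):
items.name | items.id
gina | 4
After GROUP BY (1 rows):
items.name | sum_id
gina | 4

== RESULT ==
items.name | sum_id
gina | 4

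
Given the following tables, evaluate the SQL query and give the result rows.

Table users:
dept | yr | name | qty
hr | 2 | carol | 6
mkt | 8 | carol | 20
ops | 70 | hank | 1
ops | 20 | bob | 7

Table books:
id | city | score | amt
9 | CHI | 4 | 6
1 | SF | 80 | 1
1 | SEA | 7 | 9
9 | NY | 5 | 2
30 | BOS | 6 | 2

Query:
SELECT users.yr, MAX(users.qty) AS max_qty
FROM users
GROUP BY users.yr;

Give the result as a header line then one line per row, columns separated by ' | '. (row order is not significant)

== RESULT ==
users.yr | max_qty
2 | 6
8 | 20
70 | 1
20 | 7

Derivation:
After GROUP BY (4 rows):
users.yr | max_qty
2 | 6
8 | 20
70 | 1
20 | 7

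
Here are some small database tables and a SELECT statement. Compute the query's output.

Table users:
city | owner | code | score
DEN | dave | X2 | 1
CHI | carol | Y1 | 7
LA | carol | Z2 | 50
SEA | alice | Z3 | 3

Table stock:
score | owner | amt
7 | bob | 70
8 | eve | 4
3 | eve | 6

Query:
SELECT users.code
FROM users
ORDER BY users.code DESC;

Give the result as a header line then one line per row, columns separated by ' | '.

== RESULT ==
users.code
Z3
Z2
Y1
X2

Derivation:
After SELECT (4 rows):
users.code
X2
Y1
Z2
Z3
After ORDER BY (4 rows):
users.code
Z3
Z2
Y1
X2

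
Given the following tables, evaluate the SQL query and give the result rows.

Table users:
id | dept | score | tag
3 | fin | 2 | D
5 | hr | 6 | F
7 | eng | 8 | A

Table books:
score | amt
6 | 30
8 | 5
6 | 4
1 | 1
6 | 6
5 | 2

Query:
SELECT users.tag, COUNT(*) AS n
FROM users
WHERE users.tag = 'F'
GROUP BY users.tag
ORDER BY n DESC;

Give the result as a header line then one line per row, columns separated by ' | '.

== RESULT ==
users.tag | n
F | 1

Derivation:
After WHERE (1 rows):
users.id | users.dept | users.score | users.tag
5 | hr | 6 | F
After GROUP BY (1 rows):
users.tag | n
F | 1
After ORDER BY (1 rows):
users.tag | n
F | 1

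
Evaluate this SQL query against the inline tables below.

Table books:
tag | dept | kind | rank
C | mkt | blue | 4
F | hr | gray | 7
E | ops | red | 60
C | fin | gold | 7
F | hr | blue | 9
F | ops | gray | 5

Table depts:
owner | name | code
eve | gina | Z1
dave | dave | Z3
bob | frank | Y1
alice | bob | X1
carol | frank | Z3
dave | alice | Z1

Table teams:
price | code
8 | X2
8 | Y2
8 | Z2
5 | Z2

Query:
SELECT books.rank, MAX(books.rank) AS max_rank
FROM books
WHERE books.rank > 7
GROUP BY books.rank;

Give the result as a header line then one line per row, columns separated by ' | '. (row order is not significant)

== RESULT ==
books.rank | max_rank
60 | 60
9 | 9

Derivation:
After WHERE (2 rows):
books.tag | books.dept | books.kind | books.rank
E | ops | red | 60
F | hr | blue | 9
After GROUP BY (2 rows):
books.rank | max_rank
60 | 60
9 | 9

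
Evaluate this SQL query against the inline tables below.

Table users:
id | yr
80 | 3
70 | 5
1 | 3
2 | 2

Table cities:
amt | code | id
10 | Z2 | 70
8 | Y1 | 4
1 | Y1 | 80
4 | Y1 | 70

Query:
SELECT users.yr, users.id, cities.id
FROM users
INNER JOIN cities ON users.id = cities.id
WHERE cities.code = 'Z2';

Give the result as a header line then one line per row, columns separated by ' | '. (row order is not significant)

After JOIN cities (3 rows):
users.id | users.yr | cities.amt | cities.code | cities.id
80 | 3 | 1 | Y1 | 80
70 | 5 | 10 | Z2 | 70
70 | 5 | 4 | Y1 | 70
After WHERE (1 rows):
users.id | users.yr | cities.amt | cities.code | cities.id
70 | 5 | 10 | Z2 | 70
After SELECT (1 rows):
users.yr | users.id | cities.id
5 | 70 | 70

== RESULT ==
users.yr | users.id | cities.id
5 | 70 | 70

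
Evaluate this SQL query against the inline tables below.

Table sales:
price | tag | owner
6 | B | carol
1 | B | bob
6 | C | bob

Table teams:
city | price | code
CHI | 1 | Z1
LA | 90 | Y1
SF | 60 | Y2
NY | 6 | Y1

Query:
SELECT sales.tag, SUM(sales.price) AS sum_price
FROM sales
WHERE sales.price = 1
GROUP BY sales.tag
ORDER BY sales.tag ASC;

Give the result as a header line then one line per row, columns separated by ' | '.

== RESULT ==
sales.tag | sum_price
B | 1

Derivation:
After WHERE (1 rows):
sales.price | sales.tag | sales.owner
1 | B | bob
After GROUP BY (1 rows):
sales.tag | sum_price
B | 1
After ORDER BY (1 rows):
sales.tag | sum_price
B | 1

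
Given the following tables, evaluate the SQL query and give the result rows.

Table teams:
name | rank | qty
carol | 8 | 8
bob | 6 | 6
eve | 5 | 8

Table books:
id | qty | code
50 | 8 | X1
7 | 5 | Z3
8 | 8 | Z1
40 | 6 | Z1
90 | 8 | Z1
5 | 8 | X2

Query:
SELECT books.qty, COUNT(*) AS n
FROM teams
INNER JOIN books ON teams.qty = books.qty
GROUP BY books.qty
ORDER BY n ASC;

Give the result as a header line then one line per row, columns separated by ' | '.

After JOIN books (9 rows):
teams.name | teams.rank | teams.qty | books.id | books.qty | books.code
carol | 8 | 8 | 50 | 8 | X1
carol | 8 | 8 | 8 | 8 | Z1
carol | 8 | 8 | 90 | 8 | Z1
carol | 8 | 8 | 5 | 8 | X2
bob | 6 | 6 | 40 | 6 | Z1
eve | 5 | 8 | 50 | 8 | X1
eve | 5 | 8 | 8 | 8 | Z1
eve | 5 | 8 | 90 | 8 | Z1
eve | 5 | 8 | 5 | 8 | X2
After GROUP BY (2 rows):
books.qty | n
8 | 8
6 | 1
After ORDER BY (2 rows):
books.qty | n
6 | 1
8 | 8

== RESULT ==
books.qty | n
6 | 1
8 | 8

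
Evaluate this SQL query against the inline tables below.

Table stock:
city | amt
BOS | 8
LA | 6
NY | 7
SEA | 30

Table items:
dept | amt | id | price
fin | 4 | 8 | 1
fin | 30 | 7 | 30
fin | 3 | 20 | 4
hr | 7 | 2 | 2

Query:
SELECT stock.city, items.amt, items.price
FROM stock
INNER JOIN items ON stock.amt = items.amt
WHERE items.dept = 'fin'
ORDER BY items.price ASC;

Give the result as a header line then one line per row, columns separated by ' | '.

After JOIN items (2 rows):
stock.city | stock.amt | items.dept | items.amt | items.id | items.price
NY | 7 | hr | 7 | 2 | 2
SEA | 30 | fin | 30 | 7 | 30
After WHERE (1 rows):
stock.city | stock.amt | items.dept | items.amt | items.id | items.price
SEA | 30 | fin | 30 | 7 | 30
After SELECT (1 rows):
stock.city | items.amt | items.price
SEA | 30 | 30
After ORDER BY (1 rows):
stock.city | items.amt | items.price
SEA | 30 | 30

== RESULT ==
stock.city | items.amt | items.price
SEA | 30 | 30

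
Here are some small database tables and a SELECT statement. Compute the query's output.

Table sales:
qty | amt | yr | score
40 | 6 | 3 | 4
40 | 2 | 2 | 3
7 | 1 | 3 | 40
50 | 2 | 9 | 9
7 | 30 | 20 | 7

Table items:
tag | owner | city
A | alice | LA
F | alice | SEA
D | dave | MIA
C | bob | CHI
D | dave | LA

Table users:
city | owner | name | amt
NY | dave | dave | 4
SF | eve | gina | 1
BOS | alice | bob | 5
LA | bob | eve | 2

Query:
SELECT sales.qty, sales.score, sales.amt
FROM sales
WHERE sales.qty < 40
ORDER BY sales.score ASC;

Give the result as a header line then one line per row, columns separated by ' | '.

After WHERE (2 rows):
sales.qty | sales.amt | sales.yr | sales.score
7 | 1 | 3 | 40
7 | 30 | 20 | 7
After SELECT (2 rows):
sales.qty | sales.score | sales.amt
7 | 40 | 1
7 | 7 | 30
After ORDER BY (2 rows):
sales.qty | sales.score | sales.amt
7 | 7 | 30
7 | 40 | 1

== RESULT ==
sales.qty | sales.score | sales.amt
7 | 7 | 30
7 | 40 | 1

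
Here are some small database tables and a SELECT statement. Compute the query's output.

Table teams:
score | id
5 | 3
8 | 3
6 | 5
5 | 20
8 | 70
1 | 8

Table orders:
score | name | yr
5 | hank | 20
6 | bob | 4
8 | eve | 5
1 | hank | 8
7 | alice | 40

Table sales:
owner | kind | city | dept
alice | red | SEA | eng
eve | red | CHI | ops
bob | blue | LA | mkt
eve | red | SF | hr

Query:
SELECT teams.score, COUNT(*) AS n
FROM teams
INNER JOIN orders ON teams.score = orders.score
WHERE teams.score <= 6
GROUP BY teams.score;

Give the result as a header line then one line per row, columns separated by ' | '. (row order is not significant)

After JOIN orders (6 rows):
teams.score | teams.id | orders.score | orders.name | orders.yr
5 | 3 | 5 | hank | 20
8 | 3 | 8 | eve | 5
6 | 5 | 6 | bob | 4
5 | 20 | 5 | hank | 20
8 | 70 | 8 | eve | 5
1 | 8 | 1 | hank | 8
After WHERE (4 rows):
teams.score | teams.id | orders.score | orders.name | orders.yr
5 | 3 | 5 | hank | 20
6 | 5 | 6 | bob | 4
5 | 20 | 5 | hank | 20
1 | 8 | 1 | hank | 8
After GROUP BY (3 rows):
teams.score | n
5 | 2
6 | 1
1 | 1

== RESULT ==
teams.score | n
5 | 2
6 | 1
1 | 1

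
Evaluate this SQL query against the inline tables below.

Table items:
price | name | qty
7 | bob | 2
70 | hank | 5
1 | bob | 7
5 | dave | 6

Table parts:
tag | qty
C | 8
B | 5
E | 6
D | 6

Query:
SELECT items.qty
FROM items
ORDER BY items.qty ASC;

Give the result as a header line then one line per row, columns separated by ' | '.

== RESULT ==
items.qty
2
5
6
7

Derivation:
After SELECT (4 rows):
items.qty
2
5
7
6
After ORDER BY (4 rows):
items.qty
2
5
6
7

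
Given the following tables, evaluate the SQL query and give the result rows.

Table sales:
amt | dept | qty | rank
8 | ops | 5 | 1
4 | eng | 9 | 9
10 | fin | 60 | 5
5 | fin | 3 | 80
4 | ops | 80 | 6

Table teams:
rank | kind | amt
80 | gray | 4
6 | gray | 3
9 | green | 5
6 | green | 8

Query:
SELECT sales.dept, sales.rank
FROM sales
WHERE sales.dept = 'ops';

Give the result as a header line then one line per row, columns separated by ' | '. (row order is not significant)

== RESULT ==
sales.dept | sales.rank
ops | 1
ops | 6

Derivation:
After WHERE (2 rows):
sales.amt | sales.dept | sales.qty | sales.rank
8 | ops | 5 | 1
4 | ops | 80 | 6
After SELECT (2 rows):
sales.dept | sales.rank
ops | 1
ops | 6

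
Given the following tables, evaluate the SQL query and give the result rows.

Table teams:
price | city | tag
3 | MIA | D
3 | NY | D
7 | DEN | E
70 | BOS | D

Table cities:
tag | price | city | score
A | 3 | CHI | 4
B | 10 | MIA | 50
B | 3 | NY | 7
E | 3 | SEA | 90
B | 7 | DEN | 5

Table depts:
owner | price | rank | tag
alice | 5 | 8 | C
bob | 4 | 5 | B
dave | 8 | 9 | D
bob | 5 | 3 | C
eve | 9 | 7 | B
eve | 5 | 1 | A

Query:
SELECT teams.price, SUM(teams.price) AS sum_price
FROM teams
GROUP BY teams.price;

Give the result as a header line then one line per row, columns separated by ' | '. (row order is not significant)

== RESULT ==
teams.price | sum_price
3 | 6
7 | 7
70 | 70

Derivation:
After GROUP BY (3 rows):
teams.price | sum_price
3 | 6
7 | 7
70 | 70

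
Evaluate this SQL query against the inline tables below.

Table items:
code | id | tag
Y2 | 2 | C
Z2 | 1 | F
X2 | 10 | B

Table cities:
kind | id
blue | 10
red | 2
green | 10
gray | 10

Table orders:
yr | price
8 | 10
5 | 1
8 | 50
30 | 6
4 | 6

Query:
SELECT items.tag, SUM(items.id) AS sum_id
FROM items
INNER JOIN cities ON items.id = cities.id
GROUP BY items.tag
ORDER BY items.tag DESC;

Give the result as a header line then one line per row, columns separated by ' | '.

== RESULT ==
items.tag | sum_id
C | 2
B | 30

Derivation:
After JOIN cities (4 rows):
items.code | items.id | items.tag | cities.kind | cities.id
Y2 | 2 | C | red | 2
X2 | 10 | B | blue | 10
X2 | 10 | B | green | 10
X2 | 10 | B | gray | 10
After GROUP BY (2 rows):
items.tag | sum_id
C | 2
B | 30
After ORDER BY (2 rows):
items.tag | sum_id
C | 2
B | 30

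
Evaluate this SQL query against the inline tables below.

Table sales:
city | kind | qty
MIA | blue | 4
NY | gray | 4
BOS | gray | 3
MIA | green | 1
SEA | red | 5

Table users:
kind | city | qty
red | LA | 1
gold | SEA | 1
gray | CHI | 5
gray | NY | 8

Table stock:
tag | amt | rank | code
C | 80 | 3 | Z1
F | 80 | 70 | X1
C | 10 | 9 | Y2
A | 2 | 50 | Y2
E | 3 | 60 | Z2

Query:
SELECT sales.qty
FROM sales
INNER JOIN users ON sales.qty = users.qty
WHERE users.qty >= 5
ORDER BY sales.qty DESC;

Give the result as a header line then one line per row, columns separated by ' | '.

After JOIN users (3 rows):
sales.city | sales.kind | sales.qty | users.kind | users.city | users.qty
MIA | green | 1 | red | LA | 1
MIA | green | 1 | gold | SEA | 1
SEA | red | 5 | gray | CHI | 5
After WHERE (1 rows):
sales.city | sales.kind | sales.qty | users.kind | users.city | users.qty
SEA | red | 5 | gray | CHI | 5
After SELECT (1 rows):
sales.qty
5
After ORDER BY (1 rows):
sales.qty
5

== RESULT ==
sales.qty
5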